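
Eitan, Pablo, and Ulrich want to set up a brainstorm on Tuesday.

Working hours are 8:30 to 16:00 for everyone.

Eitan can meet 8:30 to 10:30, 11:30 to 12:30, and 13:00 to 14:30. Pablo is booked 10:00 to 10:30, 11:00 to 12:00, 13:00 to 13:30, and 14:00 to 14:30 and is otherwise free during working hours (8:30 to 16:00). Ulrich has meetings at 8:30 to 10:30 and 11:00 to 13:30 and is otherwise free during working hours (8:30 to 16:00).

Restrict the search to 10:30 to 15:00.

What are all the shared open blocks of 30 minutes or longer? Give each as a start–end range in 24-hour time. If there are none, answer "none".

13:30–14:00

Pablo free within 08:30–16:00: 08:30–10:00, 10:30–11:00, 12:00–13:00, 13:30–14:00, 14:30–16:00.
Ulrich free within 08:30–16:00: 10:30–11:00, 13:30–16:00.
Eitan ∩ Pablo: 08:30–10:00, 12:00–12:30, 13:30–14:00.
Eitan ∩ Pablo ∩ Ulrich: 13:30–14:00.
Restricted to 10:30–15:00: 13:30–14:00.
Windows ≥ 30 min: 13:30–14:00.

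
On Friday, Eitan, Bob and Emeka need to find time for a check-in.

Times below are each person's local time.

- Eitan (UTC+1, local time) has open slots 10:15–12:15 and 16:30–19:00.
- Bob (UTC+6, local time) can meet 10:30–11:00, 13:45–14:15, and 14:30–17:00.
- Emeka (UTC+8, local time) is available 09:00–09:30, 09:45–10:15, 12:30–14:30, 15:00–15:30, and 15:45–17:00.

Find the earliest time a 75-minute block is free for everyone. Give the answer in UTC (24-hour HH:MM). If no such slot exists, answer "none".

Eitan → UTC: 09:15–11:15, 15:30–18:00.
Bob → UTC: 04:30–05:00, 07:45–08:15, 08:30–11:00.
Emeka → UTC: 01:00–01:30, 01:45–02:15, 04:30–06:30, 07:00–07:30, 07:45–09:00.
Eitan ∩ Bob: 09:15–11:00.
Eitan ∩ Bob ∩ Emeka: (none).
Windows ≥ 75 min: (none).

none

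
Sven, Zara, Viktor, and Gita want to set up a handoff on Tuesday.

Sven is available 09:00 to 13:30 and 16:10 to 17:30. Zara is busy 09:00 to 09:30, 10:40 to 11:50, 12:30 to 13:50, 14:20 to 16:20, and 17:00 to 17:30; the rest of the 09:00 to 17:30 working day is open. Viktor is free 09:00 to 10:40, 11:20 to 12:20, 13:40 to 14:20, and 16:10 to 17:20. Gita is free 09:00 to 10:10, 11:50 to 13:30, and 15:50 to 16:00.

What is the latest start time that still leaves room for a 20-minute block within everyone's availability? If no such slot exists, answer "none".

Zara free within 09:00–17:30: 09:30–10:40, 11:50–12:30, 13:50–14:20, 16:20–17:00.
Sven ∩ Zara: 09:30–10:40, 11:50–12:30, 16:20–17:00.
Sven ∩ Zara ∩ Viktor: 09:30–10:40, 11:50–12:20, 16:20–17:00.
Sven ∩ Zara ∩ Viktor ∩ Gita: 09:30–10:10, 11:50–12:20.
Windows ≥ 20 min: 09:30–10:10, 11:50–12:20.
Latest start in the last window 11:50–12:20 is 12:20 − 20 min = 12:00.

12:00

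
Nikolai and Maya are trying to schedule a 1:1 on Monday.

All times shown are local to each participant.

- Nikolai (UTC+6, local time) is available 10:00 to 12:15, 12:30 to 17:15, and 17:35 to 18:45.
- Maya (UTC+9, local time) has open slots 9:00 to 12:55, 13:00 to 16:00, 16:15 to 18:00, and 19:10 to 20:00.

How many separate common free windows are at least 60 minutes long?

2

Nikolai → UTC: 04:00–06:15, 06:30–11:15, 11:35–12:45.
Maya → UTC: 00:00–03:55, 04:00–07:00, 07:15–09:00, 10:10–11:00.
Nikolai ∩ Maya: 04:00–06:15, 06:30–07:00, 07:15–09:00, 10:10–11:00.
Windows ≥ 60 min: 04:00–06:15, 07:15–09:00.
That's 2 windows.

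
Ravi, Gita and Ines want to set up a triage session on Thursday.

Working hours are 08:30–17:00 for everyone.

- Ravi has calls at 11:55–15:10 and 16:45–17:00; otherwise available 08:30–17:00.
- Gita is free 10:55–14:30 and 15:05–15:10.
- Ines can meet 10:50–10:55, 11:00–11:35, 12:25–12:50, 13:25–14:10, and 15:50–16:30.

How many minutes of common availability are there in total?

Ravi free within 08:30–17:00: 08:30–11:55, 15:10–16:45.
Ravi ∩ Gita: 10:55–11:55.
Ravi ∩ Gita ∩ Ines: 11:00–11:35.
Total common minutes: 35.

35 minutes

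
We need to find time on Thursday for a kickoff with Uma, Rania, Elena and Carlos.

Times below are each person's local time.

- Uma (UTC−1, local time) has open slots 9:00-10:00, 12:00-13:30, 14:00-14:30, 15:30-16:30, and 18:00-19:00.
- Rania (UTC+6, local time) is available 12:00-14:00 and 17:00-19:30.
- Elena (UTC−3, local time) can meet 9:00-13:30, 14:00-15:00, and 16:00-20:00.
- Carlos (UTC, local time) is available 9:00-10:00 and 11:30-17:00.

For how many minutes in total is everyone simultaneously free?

Uma → UTC: 10:00–11:00, 13:00–14:30, 15:00–15:30, 16:30–17:30, 19:00–20:00.
Rania → UTC: 06:00–08:00, 11:00–13:30.
Elena → UTC: 12:00–16:30, 17:00–18:00, 19:00–23:00.
Carlos → UTC: 09:00–10:00, 11:30–17:00.
Uma ∩ Rania: 13:00–13:30.
Uma ∩ Rania ∩ Elena: 13:00–13:30.
Uma ∩ Rania ∩ Elena ∩ Carlos: 13:00–13:30.
Total common minutes: 30.

30 minutes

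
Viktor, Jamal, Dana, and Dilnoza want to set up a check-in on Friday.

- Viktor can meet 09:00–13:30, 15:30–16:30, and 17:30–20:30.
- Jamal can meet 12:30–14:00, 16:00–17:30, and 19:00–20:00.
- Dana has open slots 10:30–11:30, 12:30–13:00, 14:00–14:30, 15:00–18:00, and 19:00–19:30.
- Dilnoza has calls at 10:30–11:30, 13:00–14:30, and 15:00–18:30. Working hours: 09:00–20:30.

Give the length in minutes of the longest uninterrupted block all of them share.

Dilnoza free within 09:00–20:30: 09:00–10:30, 11:30–13:00, 14:30–15:00, 18:30–20:30.
Viktor ∩ Jamal: 12:30–13:30, 16:00–16:30, 19:00–20:00.
Viktor ∩ Jamal ∩ Dana: 12:30–13:00, 16:00–16:30, 19:00–19:30.
Viktor ∩ Jamal ∩ Dana ∩ Dilnoza: 12:30–13:00, 19:00–19:30.
Common window lengths: 30, 30 min; longest is 30.

30 minutes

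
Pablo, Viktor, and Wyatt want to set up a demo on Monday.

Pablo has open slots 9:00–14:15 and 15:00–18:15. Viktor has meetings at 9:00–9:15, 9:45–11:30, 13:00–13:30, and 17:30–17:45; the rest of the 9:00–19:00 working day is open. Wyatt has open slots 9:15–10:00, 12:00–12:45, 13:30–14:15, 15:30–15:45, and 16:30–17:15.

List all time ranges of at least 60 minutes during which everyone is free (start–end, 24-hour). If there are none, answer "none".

Viktor free within 09:00–19:00: 09:15–09:45, 11:30–13:00, 13:30–17:30, 17:45–19:00.
Pablo ∩ Viktor: 09:15–09:45, 11:30–13:00, 13:30–14:15, 15:00–17:30, 17:45–18:15.
Pablo ∩ Viktor ∩ Wyatt: 09:15–09:45, 12:00–12:45, 13:30–14:15, 15:30–15:45, 16:30–17:15.
Windows ≥ 60 min: (none).

none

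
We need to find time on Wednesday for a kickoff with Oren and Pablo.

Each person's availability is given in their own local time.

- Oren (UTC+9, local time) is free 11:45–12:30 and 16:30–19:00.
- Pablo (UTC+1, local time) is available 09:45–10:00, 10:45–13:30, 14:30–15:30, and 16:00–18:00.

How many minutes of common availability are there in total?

Oren → UTC: 02:45–03:30, 07:30–10:00.
Pablo → UTC: 08:45–09:00, 09:45–12:30, 13:30–14:30, 15:00–17:00.
Oren ∩ Pablo: 08:45–09:00, 09:45–10:00.
Total common minutes: 15 + 15 = 30.

30 minutes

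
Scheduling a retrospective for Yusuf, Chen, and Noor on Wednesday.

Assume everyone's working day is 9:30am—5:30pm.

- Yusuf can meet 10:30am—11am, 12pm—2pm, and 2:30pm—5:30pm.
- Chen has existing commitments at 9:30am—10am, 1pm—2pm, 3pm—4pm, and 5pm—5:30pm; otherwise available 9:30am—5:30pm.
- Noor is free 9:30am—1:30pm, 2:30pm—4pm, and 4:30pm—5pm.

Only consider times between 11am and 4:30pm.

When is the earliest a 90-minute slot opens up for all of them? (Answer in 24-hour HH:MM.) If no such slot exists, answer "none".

none

Chen free within 09:30–17:30: 10:00–13:00, 14:00–15:00, 16:00–17:00.
Yusuf ∩ Chen: 10:30–11:00, 12:00–13:00, 14:30–15:00, 16:00–17:00.
Yusuf ∩ Chen ∩ Noor: 10:30–11:00, 12:00–13:00, 14:30–15:00, 16:30–17:00.
Restricted to 11:00–16:30: 12:00–13:00, 14:30–15:00.
Windows ≥ 90 min: (none).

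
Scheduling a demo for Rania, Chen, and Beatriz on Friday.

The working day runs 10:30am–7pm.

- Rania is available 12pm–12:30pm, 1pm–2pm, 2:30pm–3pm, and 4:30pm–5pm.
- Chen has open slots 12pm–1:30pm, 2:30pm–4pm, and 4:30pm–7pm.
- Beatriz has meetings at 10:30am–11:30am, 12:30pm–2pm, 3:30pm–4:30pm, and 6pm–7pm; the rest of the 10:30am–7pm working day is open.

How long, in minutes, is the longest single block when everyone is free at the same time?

30 minutes

Beatriz free within 10:30–19:00: 11:30–12:30, 14:00–15:30, 16:30–18:00.
Rania ∩ Chen: 12:00–12:30, 13:00–13:30, 14:30–15:00, 16:30–17:00.
Rania ∩ Chen ∩ Beatriz: 12:00–12:30, 14:30–15:00, 16:30–17:00.
Common window lengths: 30, 30, 30 min; longest is 30.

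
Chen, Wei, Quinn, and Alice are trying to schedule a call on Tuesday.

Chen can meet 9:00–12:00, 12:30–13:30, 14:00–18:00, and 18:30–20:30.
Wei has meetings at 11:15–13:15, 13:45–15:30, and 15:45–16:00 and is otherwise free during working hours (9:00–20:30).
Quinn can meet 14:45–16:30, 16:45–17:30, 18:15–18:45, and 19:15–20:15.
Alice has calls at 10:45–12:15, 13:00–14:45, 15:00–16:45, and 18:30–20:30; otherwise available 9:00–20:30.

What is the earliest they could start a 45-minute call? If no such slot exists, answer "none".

16:45

Wei free within 09:00–20:30: 09:00–11:15, 13:15–13:45, 15:30–15:45, 16:00–20:30.
Alice free within 09:00–20:30: 09:00–10:45, 12:15–13:00, 14:45–15:00, 16:45–18:30.
Chen ∩ Wei: 09:00–11:15, 13:15–13:30, 15:30–15:45, 16:00–18:00, 18:30–20:30.
Chen ∩ Wei ∩ Quinn: 15:30–15:45, 16:00–16:30, 16:45–17:30, 18:30–18:45, 19:15–20:15.
Chen ∩ Wei ∩ Quinn ∩ Alice: 16:45–17:30.
Windows ≥ 45 min: 16:45–17:30.
Earliest such window starts at 16:45.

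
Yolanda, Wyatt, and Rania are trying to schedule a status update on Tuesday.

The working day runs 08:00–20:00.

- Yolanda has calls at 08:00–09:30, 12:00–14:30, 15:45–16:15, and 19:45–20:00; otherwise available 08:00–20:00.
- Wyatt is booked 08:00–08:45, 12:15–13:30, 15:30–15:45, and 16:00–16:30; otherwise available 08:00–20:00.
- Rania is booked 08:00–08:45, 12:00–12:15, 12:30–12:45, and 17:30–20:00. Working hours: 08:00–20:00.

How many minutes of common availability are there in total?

Yolanda free within 08:00–20:00: 09:30–12:00, 14:30–15:45, 16:15–19:45.
Wyatt free within 08:00–20:00: 08:45–12:15, 13:30–15:30, 15:45–16:00, 16:30–20:00.
Rania free within 08:00–20:00: 08:45–12:00, 12:15–12:30, 12:45–17:30.
Yolanda ∩ Wyatt: 09:30–12:00, 14:30–15:30, 16:30–19:45.
Yolanda ∩ Wyatt ∩ Rania: 09:30–12:00, 14:30–15:30, 16:30–17:30.
Total common minutes: 150 + 60 + 60 = 270.

270 minutes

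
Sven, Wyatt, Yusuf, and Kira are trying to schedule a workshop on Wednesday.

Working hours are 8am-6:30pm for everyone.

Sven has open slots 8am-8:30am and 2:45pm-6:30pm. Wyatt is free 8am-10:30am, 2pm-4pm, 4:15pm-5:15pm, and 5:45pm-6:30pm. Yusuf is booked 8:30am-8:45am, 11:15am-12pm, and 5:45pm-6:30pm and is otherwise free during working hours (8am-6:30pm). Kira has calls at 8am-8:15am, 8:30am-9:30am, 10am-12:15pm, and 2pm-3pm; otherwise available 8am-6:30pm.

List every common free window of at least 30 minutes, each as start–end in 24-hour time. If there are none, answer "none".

15:00–16:00, 16:15–17:15

Yusuf free within 08:00–18:30: 08:00–08:30, 08:45–11:15, 12:00–17:45.
Kira free within 08:00–18:30: 08:15–08:30, 09:30–10:00, 12:15–14:00, 15:00–18:30.
Sven ∩ Wyatt: 08:00–08:30, 14:45–16:00, 16:15–17:15, 17:45–18:30.
Sven ∩ Wyatt ∩ Yusuf: 08:00–08:30, 14:45–16:00, 16:15–17:15.
Sven ∩ Wyatt ∩ Yusuf ∩ Kira: 08:15–08:30, 15:00–16:00, 16:15–17:15.
Windows ≥ 30 min: 15:00–16:00, 16:15–17:15.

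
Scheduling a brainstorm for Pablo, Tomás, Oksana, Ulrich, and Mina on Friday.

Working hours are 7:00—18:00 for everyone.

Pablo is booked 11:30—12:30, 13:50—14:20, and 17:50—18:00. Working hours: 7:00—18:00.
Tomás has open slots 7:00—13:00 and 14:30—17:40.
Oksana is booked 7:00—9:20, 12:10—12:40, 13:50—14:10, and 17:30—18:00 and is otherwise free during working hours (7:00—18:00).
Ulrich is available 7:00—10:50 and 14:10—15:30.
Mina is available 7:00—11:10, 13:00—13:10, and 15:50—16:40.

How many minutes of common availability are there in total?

90 minutes

Pablo free within 07:00–18:00: 07:00–11:30, 12:30–13:50, 14:20–17:50.
Oksana free within 07:00–18:00: 09:20–12:10, 12:40–13:50, 14:10–17:30.
Pablo ∩ Tomás: 07:00–11:30, 12:30–13:00, 14:30–17:40.
Pablo ∩ Tomás ∩ Oksana: 09:20–11:30, 12:40–13:00, 14:30–17:30.
Pablo ∩ Tomás ∩ Oksana ∩ Ulrich: 09:20–10:50, 14:30–15:30.
Pablo ∩ Tomás ∩ Oksana ∩ Ulrich ∩ Mina: 09:20–10:50.
Total common minutes: 90.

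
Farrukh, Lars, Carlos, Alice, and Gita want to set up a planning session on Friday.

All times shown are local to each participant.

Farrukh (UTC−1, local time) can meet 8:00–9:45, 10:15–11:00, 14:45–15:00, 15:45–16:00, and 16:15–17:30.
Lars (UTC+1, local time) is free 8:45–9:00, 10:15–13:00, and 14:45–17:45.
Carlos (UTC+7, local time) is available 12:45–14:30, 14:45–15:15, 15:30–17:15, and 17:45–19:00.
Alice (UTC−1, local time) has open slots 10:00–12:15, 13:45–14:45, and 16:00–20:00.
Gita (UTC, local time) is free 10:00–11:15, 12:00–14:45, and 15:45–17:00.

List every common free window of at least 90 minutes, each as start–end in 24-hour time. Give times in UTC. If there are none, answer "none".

Farrukh → UTC: 09:00–10:45, 11:15–12:00, 15:45–16:00, 16:45–17:00, 17:15–18:30.
Lars → UTC: 07:45–08:00, 09:15–12:00, 13:45–16:45.
Carlos → UTC: 05:45–07:30, 07:45–08:15, 08:30–10:15, 10:45–12:00.
Alice → UTC: 11:00–13:15, 14:45–15:45, 17:00–21:00.
Gita → UTC: 10:00–11:15, 12:00–14:45, 15:45–17:00.
Farrukh ∩ Lars: 09:15–10:45, 11:15–12:00, 15:45–16:00.
Farrukh ∩ Lars ∩ Carlos: 09:15–10:15, 11:15–12:00.
Farrukh ∩ Lars ∩ Carlos ∩ Alice: 11:15–12:00.
Farrukh ∩ Lars ∩ Carlos ∩ Alice ∩ Gita: (none).
Windows ≥ 90 min: (none).

none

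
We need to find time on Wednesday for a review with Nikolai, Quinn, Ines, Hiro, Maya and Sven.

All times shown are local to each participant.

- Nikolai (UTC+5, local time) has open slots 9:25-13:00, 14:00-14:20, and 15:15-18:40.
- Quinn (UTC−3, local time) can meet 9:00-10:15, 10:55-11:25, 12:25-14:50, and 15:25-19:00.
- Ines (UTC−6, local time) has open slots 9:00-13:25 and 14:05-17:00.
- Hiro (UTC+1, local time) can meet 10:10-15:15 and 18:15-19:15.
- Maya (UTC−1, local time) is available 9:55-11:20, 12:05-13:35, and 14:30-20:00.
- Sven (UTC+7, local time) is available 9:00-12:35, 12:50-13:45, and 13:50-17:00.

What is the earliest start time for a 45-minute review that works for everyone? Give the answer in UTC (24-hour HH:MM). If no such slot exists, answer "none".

none

Nikolai → UTC: 04:25–08:00, 09:00–09:20, 10:15–13:40.
Quinn → UTC: 12:00–13:15, 13:55–14:25, 15:25–17:50, 18:25–22:00.
Ines → UTC: 15:00–19:25, 20:05–23:00.
Hiro → UTC: 09:10–14:15, 17:15–18:15.
Maya → UTC: 10:55–12:20, 13:05–14:35, 15:30–21:00.
Sven → UTC: 02:00–05:35, 05:50–06:45, 06:50–10:00.
Nikolai ∩ Quinn: 12:00–13:15.
Nikolai ∩ Quinn ∩ Ines: (none).
Nikolai ∩ Quinn ∩ Ines ∩ Hiro: (none).
Nikolai ∩ Quinn ∩ Ines ∩ Hiro ∩ Maya: (none).
Nikolai ∩ Quinn ∩ Ines ∩ Hiro ∩ Maya ∩ Sven: (none).
Windows ≥ 45 min: (none).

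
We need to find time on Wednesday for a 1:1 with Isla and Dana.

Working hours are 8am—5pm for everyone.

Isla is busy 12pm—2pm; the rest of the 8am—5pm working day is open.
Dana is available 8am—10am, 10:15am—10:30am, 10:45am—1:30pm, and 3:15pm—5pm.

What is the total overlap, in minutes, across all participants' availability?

315 minutes

Isla free within 08:00–17:00: 08:00–12:00, 14:00–17:00.
Isla ∩ Dana: 08:00–10:00, 10:15–10:30, 10:45–12:00, 15:15–17:00.
Total common minutes: 120 + 15 + 75 + 105 = 315.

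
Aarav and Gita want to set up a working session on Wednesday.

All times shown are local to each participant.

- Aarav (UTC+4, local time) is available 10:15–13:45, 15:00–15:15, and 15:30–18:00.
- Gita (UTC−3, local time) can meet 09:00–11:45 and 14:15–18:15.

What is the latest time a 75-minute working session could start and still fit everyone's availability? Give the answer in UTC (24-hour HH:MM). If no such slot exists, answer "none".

12:45

Aarav → UTC: 06:15–09:45, 11:00–11:15, 11:30–14:00.
Gita → UTC: 12:00–14:45, 17:15–21:15.
Aarav ∩ Gita: 12:00–14:00.
Windows ≥ 75 min: 12:00–14:00.
Latest start in the last window 12:00–14:00 is 14:00 − 75 min = 12:45.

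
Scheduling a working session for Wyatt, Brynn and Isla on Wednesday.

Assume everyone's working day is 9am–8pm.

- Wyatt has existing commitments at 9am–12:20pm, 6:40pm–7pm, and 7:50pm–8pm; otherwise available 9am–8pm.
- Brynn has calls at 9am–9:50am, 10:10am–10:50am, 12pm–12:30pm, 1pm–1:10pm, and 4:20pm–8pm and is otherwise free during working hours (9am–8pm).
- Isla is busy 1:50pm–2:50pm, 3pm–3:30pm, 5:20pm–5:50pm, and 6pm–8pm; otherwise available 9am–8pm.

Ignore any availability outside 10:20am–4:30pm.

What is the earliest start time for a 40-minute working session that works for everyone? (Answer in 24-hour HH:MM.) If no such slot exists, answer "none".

13:10

Wyatt free within 09:00–20:00: 12:20–18:40, 19:00–19:50.
Brynn free within 09:00–20:00: 09:50–10:10, 10:50–12:00, 12:30–13:00, 13:10–16:20.
Isla free within 09:00–20:00: 09:00–13:50, 14:50–15:00, 15:30–17:20, 17:50–18:00.
Wyatt ∩ Brynn: 12:30–13:00, 13:10–16:20.
Wyatt ∩ Brynn ∩ Isla: 12:30–13:00, 13:10–13:50, 14:50–15:00, 15:30–16:20.
Restricted to 10:20–16:30: 12:30–13:00, 13:10–13:50, 14:50–15:00, 15:30–16:20.
Windows ≥ 40 min: 13:10–13:50, 15:30–16:20.
Earliest such window starts at 13:10.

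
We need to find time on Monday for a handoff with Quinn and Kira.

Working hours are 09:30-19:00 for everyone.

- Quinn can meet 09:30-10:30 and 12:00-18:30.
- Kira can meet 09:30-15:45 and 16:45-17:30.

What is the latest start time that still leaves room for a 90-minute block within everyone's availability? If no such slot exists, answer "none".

14:15

Quinn ∩ Kira: 09:30–10:30, 12:00–15:45, 16:45–17:30.
Windows ≥ 90 min: 12:00–15:45.
Latest start in the last window 12:00–15:45 is 15:45 − 90 min = 14:15.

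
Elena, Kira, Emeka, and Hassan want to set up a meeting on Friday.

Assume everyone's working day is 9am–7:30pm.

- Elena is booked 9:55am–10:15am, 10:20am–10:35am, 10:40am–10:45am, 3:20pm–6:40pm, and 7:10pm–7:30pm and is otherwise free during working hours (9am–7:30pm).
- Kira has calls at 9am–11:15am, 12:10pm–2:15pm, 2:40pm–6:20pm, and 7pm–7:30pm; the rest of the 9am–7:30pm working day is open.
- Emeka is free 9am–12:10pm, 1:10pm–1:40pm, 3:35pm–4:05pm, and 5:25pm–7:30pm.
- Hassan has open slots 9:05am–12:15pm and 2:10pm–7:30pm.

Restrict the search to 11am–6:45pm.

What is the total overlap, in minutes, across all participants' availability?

Elena free within 09:00–19:30: 09:00–09:55, 10:15–10:20, 10:35–10:40, 10:45–15:20, 18:40–19:10.
Kira free within 09:00–19:30: 11:15–12:10, 14:15–14:40, 18:20–19:00.
Elena ∩ Kira: 11:15–12:10, 14:15–14:40, 18:40–19:00.
Elena ∩ Kira ∩ Emeka: 11:15–12:10, 18:40–19:00.
Elena ∩ Kira ∩ Emeka ∩ Hassan: 11:15–12:10, 18:40–19:00.
Restricted to 11:00–18:45: 11:15–12:10, 18:40–18:45.
Total common minutes: 55 + 5 = 60.

60 minutes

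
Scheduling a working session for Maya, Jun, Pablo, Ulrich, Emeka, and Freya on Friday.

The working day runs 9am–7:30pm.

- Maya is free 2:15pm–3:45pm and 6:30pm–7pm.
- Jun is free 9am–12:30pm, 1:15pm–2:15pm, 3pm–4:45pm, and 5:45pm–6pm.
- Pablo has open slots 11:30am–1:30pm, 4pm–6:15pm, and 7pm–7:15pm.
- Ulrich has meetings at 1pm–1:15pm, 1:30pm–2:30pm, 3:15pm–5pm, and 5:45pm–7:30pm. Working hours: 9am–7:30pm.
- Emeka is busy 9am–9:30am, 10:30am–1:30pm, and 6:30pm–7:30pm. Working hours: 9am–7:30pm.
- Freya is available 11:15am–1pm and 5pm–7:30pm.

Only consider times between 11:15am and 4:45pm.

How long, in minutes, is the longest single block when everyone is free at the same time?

0 minutes

Ulrich free within 09:00–19:30: 09:00–13:00, 13:15–13:30, 14:30–15:15, 17:00–17:45.
Emeka free within 09:00–19:30: 09:30–10:30, 13:30–18:30.
Maya ∩ Jun: 15:00–15:45.
Maya ∩ Jun ∩ Pablo: (none).
Maya ∩ Jun ∩ Pablo ∩ Ulrich: (none).
Maya ∩ Jun ∩ Pablo ∩ Ulrich ∩ Emeka: (none).
Maya ∩ Jun ∩ Pablo ∩ Ulrich ∩ Emeka ∩ Freya: (none).
Restricted to 11:15–16:45: (none).
No common window.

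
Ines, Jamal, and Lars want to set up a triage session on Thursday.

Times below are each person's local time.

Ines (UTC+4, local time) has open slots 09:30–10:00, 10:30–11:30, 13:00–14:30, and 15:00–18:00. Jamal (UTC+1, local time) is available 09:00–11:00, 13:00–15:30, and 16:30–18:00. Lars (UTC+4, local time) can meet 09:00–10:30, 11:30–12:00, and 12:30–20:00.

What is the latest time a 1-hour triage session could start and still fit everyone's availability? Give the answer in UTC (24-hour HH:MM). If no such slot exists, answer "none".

13:00

Ines → UTC: 05:30–06:00, 06:30–07:30, 09:00–10:30, 11:00–14:00.
Jamal → UTC: 08:00–10:00, 12:00–14:30, 15:30–17:00.
Lars → UTC: 05:00–06:30, 07:30–08:00, 08:30–16:00.
Ines ∩ Jamal: 09:00–10:00, 12:00–14:00.
Ines ∩ Jamal ∩ Lars: 09:00–10:00, 12:00–14:00.
Windows ≥ 60 min: 09:00–10:00, 12:00–14:00.
Latest start in the last window 12:00–14:00 is 14:00 − 60 min = 13:00.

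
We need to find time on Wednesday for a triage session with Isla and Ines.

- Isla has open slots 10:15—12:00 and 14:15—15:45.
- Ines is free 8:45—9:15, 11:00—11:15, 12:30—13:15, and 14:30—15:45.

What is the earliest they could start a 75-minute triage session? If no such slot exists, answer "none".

14:30

Isla ∩ Ines: 11:00–11:15, 14:30–15:45.
Windows ≥ 75 min: 14:30–15:45.
Earliest such window starts at 14:30.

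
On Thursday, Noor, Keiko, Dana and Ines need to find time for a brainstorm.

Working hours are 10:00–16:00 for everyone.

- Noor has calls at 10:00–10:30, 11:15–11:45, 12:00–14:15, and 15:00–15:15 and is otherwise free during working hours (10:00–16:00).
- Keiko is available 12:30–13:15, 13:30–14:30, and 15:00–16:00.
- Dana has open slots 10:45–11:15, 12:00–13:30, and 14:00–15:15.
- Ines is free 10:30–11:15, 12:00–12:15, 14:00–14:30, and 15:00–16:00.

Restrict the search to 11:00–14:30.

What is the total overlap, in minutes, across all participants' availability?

15 minutes

Noor free within 10:00–16:00: 10:30–11:15, 11:45–12:00, 14:15–15:00, 15:15–16:00.
Noor ∩ Keiko: 14:15–14:30, 15:15–16:00.
Noor ∩ Keiko ∩ Dana: 14:15–14:30.
Noor ∩ Keiko ∩ Dana ∩ Ines: 14:15–14:30.
Restricted to 11:00–14:30: 14:15–14:30.
Total common minutes: 15.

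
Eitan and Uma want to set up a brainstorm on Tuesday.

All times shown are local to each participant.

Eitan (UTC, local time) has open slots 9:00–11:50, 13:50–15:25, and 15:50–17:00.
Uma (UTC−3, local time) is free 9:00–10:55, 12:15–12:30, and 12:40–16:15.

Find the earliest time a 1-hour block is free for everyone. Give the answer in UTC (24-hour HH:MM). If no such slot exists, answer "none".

Eitan → UTC: 09:00–11:50, 13:50–15:25, 15:50–17:00.
Uma → UTC: 12:00–13:55, 15:15–15:30, 15:40–19:15.
Eitan ∩ Uma: 13:50–13:55, 15:15–15:25, 15:50–17:00.
Windows ≥ 60 min: 15:50–17:00.
Earliest such window starts at 15:50.

15:50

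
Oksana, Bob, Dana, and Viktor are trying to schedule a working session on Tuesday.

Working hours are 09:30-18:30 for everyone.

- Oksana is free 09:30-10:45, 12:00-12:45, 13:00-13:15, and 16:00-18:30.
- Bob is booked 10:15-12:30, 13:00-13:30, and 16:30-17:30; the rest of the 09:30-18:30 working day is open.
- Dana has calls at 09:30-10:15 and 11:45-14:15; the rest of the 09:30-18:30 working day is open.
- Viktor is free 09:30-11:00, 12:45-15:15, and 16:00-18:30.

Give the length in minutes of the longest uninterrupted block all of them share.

60 minutes

Bob free within 09:30–18:30: 09:30–10:15, 12:30–13:00, 13:30–16:30, 17:30–18:30.
Dana free within 09:30–18:30: 10:15–11:45, 14:15–18:30.
Oksana ∩ Bob: 09:30–10:15, 12:30–12:45, 16:00–16:30, 17:30–18:30.
Oksana ∩ Bob ∩ Dana: 16:00–16:30, 17:30–18:30.
Oksana ∩ Bob ∩ Dana ∩ Viktor: 16:00–16:30, 17:30–18:30.
Common window lengths: 30, 60 min; longest is 60.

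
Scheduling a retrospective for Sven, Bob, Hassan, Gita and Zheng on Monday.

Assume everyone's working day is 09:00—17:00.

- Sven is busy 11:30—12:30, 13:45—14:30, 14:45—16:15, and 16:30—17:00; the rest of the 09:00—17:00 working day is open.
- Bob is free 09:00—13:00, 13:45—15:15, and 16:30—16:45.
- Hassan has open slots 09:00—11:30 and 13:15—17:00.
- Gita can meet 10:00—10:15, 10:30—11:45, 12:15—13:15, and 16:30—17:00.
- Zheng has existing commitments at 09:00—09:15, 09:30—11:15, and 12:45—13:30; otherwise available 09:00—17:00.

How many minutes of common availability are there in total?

Sven free within 09:00–17:00: 09:00–11:30, 12:30–13:45, 14:30–14:45, 16:15–16:30.
Zheng free within 09:00–17:00: 09:15–09:30, 11:15–12:45, 13:30–17:00.
Sven ∩ Bob: 09:00–11:30, 12:30–13:00, 14:30–14:45.
Sven ∩ Bob ∩ Hassan: 09:00–11:30, 14:30–14:45.
Sven ∩ Bob ∩ Hassan ∩ Gita: 10:00–10:15, 10:30–11:30.
Sven ∩ Bob ∩ Hassan ∩ Gita ∩ Zheng: 11:15–11:30.
Total common minutes: 15.

15 minutes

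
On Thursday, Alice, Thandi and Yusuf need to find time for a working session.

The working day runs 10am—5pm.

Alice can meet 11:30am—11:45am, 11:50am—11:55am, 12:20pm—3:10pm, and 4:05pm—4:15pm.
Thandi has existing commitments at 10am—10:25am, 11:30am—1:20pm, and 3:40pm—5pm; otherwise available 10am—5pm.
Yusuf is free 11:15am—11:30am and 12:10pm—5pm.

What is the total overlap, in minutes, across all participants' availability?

110 minutes

Thandi free within 10:00–17:00: 10:25–11:30, 13:20–15:40.
Alice ∩ Thandi: 13:20–15:10.
Alice ∩ Thandi ∩ Yusuf: 13:20–15:10.
Total common minutes: 110.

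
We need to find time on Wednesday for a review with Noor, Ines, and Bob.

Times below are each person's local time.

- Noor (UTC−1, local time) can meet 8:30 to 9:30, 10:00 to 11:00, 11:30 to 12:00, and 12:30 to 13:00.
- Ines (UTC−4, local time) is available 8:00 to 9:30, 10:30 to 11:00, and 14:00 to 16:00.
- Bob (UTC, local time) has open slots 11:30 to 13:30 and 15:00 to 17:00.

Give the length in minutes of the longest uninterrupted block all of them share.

Noor → UTC: 09:30–10:30, 11:00–12:00, 12:30–13:00, 13:30–14:00.
Ines → UTC: 12:00–13:30, 14:30–15:00, 18:00–20:00.
Bob → UTC: 11:30–13:30, 15:00–17:00.
Noor ∩ Ines: 12:30–13:00.
Noor ∩ Ines ∩ Bob: 12:30–13:00.
Single common window of 30 minutes.

30 minutes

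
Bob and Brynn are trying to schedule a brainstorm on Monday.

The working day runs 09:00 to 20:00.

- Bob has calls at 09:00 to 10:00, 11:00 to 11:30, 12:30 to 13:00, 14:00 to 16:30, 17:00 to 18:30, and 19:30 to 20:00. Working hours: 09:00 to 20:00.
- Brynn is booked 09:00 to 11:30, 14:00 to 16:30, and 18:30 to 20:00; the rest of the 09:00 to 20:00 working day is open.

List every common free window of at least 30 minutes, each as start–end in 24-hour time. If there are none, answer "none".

Bob free within 09:00–20:00: 10:00–11:00, 11:30–12:30, 13:00–14:00, 16:30–17:00, 18:30–19:30.
Brynn free within 09:00–20:00: 11:30–14:00, 16:30–18:30.
Bob ∩ Brynn: 11:30–12:30, 13:00–14:00, 16:30–17:00.
Windows ≥ 30 min: 11:30–12:30, 13:00–14:00, 16:30–17:00.

11:30–12:30, 13:00–14:00, 16:30–17:00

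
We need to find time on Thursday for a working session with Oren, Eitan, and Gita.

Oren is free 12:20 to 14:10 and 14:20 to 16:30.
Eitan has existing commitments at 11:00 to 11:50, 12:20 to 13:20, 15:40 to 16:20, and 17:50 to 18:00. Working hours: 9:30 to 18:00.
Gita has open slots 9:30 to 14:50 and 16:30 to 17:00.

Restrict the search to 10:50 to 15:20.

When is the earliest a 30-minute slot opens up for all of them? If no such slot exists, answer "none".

Eitan free within 09:30–18:00: 09:30–11:00, 11:50–12:20, 13:20–15:40, 16:20–17:50.
Oren ∩ Eitan: 13:20–14:10, 14:20–15:40, 16:20–16:30.
Oren ∩ Eitan ∩ Gita: 13:20–14:10, 14:20–14:50.
Restricted to 10:50–15:20: 13:20–14:10, 14:20–14:50.
Windows ≥ 30 min: 13:20–14:10, 14:20–14:50.
Earliest such window starts at 13:20.

13:20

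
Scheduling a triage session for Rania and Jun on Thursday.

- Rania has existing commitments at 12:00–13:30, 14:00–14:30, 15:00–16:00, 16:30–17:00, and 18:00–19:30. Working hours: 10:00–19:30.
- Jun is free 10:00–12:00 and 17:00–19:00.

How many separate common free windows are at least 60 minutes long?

2

Rania free within 10:00–19:30: 10:00–12:00, 13:30–14:00, 14:30–15:00, 16:00–16:30, 17:00–18:00.
Rania ∩ Jun: 10:00–12:00, 17:00–18:00.
Windows ≥ 60 min: 10:00–12:00, 17:00–18:00.
That's 2 windows.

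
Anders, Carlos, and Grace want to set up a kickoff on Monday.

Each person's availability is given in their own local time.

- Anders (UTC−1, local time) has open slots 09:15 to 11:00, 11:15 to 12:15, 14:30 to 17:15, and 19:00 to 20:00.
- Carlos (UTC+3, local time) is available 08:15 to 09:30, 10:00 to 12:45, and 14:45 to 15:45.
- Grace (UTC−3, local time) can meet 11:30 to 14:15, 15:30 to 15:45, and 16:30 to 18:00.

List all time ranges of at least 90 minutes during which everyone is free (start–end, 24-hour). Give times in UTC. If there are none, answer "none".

none

Anders → UTC: 10:15–12:00, 12:15–13:15, 15:30–18:15, 20:00–21:00.
Carlos → UTC: 05:15–06:30, 07:00–09:45, 11:45–12:45.
Grace → UTC: 14:30–17:15, 18:30–18:45, 19:30–21:00.
Anders ∩ Carlos: 11:45–12:00, 12:15–12:45.
Anders ∩ Carlos ∩ Grace: (none).
Windows ≥ 90 min: (none).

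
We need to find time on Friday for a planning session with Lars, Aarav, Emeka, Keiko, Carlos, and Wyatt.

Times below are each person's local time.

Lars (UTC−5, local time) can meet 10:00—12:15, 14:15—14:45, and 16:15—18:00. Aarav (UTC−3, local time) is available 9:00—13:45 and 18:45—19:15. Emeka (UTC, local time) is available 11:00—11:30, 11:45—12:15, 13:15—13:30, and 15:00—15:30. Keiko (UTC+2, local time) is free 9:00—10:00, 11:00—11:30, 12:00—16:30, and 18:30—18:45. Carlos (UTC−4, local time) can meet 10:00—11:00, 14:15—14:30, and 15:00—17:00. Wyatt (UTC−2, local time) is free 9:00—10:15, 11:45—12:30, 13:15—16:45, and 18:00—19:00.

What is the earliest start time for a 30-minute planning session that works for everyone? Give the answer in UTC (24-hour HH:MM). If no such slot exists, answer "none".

none

Lars → UTC: 15:00–17:15, 19:15–19:45, 21:15–23:00.
Aarav → UTC: 12:00–16:45, 21:45–22:15.
Emeka → UTC: 11:00–11:30, 11:45–12:15, 13:15–13:30, 15:00–15:30.
Keiko → UTC: 07:00–08:00, 09:00–09:30, 10:00–14:30, 16:30–16:45.
Carlos → UTC: 14:00–15:00, 18:15–18:30, 19:00–21:00.
Wyatt → UTC: 11:00–12:15, 13:45–14:30, 15:15–18:45, 20:00–21:00.
Lars ∩ Aarav: 15:00–16:45, 21:45–22:15.
Lars ∩ Aarav ∩ Emeka: 15:00–15:30.
Lars ∩ Aarav ∩ Emeka ∩ Keiko: (none).
Lars ∩ Aarav ∩ Emeka ∩ Keiko ∩ Carlos: (none).
Lars ∩ Aarav ∩ Emeka ∩ Keiko ∩ Carlos ∩ Wyatt: (none).
Windows ≥ 30 min: (none).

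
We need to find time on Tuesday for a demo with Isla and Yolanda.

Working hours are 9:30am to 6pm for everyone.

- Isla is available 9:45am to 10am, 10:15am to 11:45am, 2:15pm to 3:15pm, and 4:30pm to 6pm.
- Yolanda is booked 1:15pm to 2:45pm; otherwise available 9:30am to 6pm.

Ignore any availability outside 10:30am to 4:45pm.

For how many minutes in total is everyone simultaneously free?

Yolanda free within 09:30–18:00: 09:30–13:15, 14:45–18:00.
Isla ∩ Yolanda: 09:45–10:00, 10:15–11:45, 14:45–15:15, 16:30–18:00.
Restricted to 10:30–16:45: 10:30–11:45, 14:45–15:15, 16:30–16:45.
Total common minutes: 75 + 30 + 15 = 120.

120 minutes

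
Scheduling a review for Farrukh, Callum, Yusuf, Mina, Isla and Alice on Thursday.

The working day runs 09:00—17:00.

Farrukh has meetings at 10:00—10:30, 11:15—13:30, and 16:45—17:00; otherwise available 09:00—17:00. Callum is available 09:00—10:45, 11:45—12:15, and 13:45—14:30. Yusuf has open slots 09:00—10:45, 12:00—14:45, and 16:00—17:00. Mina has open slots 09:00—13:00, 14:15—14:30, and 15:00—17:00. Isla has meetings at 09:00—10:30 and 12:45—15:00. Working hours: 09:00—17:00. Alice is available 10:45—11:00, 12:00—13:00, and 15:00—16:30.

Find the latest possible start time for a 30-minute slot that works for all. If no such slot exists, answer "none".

Farrukh free within 09:00–17:00: 09:00–10:00, 10:30–11:15, 13:30–16:45.
Isla free within 09:00–17:00: 10:30–12:45, 15:00–17:00.
Farrukh ∩ Callum: 09:00–10:00, 10:30–10:45, 13:45–14:30.
Farrukh ∩ Callum ∩ Yusuf: 09:00–10:00, 10:30–10:45, 13:45–14:30.
Farrukh ∩ Callum ∩ Yusuf ∩ Mina: 09:00–10:00, 10:30–10:45, 14:15–14:30.
Farrukh ∩ Callum ∩ Yusuf ∩ Mina ∩ Isla: 10:30–10:45.
Farrukh ∩ Callum ∩ Yusuf ∩ Mina ∩ Isla ∩ Alice: (none).
Windows ≥ 30 min: (none).

none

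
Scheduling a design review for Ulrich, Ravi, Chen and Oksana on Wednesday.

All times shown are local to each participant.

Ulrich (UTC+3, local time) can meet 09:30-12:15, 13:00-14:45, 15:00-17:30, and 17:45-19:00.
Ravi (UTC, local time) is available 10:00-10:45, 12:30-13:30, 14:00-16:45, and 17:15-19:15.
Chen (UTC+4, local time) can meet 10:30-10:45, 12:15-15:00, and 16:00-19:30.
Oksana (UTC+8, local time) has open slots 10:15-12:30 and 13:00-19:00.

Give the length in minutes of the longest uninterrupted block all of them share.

45 minutes

Ulrich → UTC: 06:30–09:15, 10:00–11:45, 12:00–14:30, 14:45–16:00.
Ravi → UTC: 10:00–10:45, 12:30–13:30, 14:00–16:45, 17:15–19:15.
Chen → UTC: 06:30–06:45, 08:15–11:00, 12:00–15:30.
Oksana → UTC: 02:15–04:30, 05:00–11:00.
Ulrich ∩ Ravi: 10:00–10:45, 12:30–13:30, 14:00–14:30, 14:45–16:00.
Ulrich ∩ Ravi ∩ Chen: 10:00–10:45, 12:30–13:30, 14:00–14:30, 14:45–15:30.
Ulrich ∩ Ravi ∩ Chen ∩ Oksana: 10:00–10:45.
Single common window of 45 minutes.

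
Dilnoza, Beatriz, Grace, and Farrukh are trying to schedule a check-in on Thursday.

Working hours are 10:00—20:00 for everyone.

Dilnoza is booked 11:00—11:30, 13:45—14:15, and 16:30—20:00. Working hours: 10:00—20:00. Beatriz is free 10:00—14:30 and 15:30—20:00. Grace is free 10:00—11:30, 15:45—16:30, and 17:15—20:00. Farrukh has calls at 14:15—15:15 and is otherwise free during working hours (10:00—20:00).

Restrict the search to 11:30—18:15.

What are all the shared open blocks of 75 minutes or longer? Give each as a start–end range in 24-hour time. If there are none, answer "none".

none

Dilnoza free within 10:00–20:00: 10:00–11:00, 11:30–13:45, 14:15–16:30.
Farrukh free within 10:00–20:00: 10:00–14:15, 15:15–20:00.
Dilnoza ∩ Beatriz: 10:00–11:00, 11:30–13:45, 14:15–14:30, 15:30–16:30.
Dilnoza ∩ Beatriz ∩ Grace: 10:00–11:00, 15:45–16:30.
Dilnoza ∩ Beatriz ∩ Grace ∩ Farrukh: 10:00–11:00, 15:45–16:30.
Restricted to 11:30–18:15: 15:45–16:30.
Windows ≥ 75 min: (none).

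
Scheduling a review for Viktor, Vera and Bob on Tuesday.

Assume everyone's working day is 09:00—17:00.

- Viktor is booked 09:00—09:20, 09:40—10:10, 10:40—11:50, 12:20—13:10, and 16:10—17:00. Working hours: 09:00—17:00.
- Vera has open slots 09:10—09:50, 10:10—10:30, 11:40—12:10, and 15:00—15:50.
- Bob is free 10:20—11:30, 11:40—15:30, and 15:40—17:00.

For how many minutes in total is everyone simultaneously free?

70 minutes

Viktor free within 09:00–17:00: 09:20–09:40, 10:10–10:40, 11:50–12:20, 13:10–16:10.
Viktor ∩ Vera: 09:20–09:40, 10:10–10:30, 11:50–12:10, 15:00–15:50.
Viktor ∩ Vera ∩ Bob: 10:20–10:30, 11:50–12:10, 15:00–15:30, 15:40–15:50.
Total common minutes: 10 + 20 + 30 + 10 = 70.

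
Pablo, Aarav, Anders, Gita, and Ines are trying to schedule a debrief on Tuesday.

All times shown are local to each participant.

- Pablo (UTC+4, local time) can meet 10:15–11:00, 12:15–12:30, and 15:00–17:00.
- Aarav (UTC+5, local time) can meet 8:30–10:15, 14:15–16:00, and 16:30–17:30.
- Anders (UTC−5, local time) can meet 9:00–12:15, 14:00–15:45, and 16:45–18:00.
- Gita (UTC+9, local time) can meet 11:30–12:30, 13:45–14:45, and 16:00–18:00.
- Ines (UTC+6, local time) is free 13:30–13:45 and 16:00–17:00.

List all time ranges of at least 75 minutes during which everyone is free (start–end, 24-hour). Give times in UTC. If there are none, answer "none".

none

Pablo → UTC: 06:15–07:00, 08:15–08:30, 11:00–13:00.
Aarav → UTC: 03:30–05:15, 09:15–11:00, 11:30–12:30.
Anders → UTC: 14:00–17:15, 19:00–20:45, 21:45–23:00.
Gita → UTC: 02:30–03:30, 04:45–05:45, 07:00–09:00.
Ines → UTC: 07:30–07:45, 10:00–11:00.
Pablo ∩ Aarav: 11:30–12:30.
Pablo ∩ Aarav ∩ Anders: (none).
Pablo ∩ Aarav ∩ Anders ∩ Gita: (none).
Pablo ∩ Aarav ∩ Anders ∩ Gita ∩ Ines: (none).
Windows ≥ 75 min: (none).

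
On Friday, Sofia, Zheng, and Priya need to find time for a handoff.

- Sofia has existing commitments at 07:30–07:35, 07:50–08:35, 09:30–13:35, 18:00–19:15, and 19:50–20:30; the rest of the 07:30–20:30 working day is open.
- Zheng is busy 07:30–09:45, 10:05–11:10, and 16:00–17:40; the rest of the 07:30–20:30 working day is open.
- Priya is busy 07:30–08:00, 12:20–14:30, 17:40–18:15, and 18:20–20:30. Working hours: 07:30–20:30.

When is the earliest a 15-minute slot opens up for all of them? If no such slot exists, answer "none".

14:30

Sofia free within 07:30–20:30: 07:35–07:50, 08:35–09:30, 13:35–18:00, 19:15–19:50.
Zheng free within 07:30–20:30: 09:45–10:05, 11:10–16:00, 17:40–20:30.
Priya free within 07:30–20:30: 08:00–12:20, 14:30–17:40, 18:15–18:20.
Sofia ∩ Zheng: 13:35–16:00, 17:40–18:00, 19:15–19:50.
Sofia ∩ Zheng ∩ Priya: 14:30–16:00.
Windows ≥ 15 min: 14:30–16:00.
Earliest such window starts at 14:30.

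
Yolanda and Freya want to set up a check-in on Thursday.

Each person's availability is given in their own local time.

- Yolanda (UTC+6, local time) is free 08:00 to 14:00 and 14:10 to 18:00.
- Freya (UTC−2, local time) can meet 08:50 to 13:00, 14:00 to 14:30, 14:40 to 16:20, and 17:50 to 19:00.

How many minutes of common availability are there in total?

Yolanda → UTC: 02:00–08:00, 08:10–12:00.
Freya → UTC: 10:50–15:00, 16:00–16:30, 16:40–18:20, 19:50–21:00.
Yolanda ∩ Freya: 10:50–12:00.
Total common minutes: 70.

70 minutes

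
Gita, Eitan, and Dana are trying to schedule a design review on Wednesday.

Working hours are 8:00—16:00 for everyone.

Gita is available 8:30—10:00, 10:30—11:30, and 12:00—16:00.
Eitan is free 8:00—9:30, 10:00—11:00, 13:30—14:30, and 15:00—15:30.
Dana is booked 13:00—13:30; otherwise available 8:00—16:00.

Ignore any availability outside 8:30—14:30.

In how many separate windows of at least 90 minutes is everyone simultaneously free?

0

Dana free within 08:00–16:00: 08:00–13:00, 13:30–16:00.
Gita ∩ Eitan: 08:30–09:30, 10:30–11:00, 13:30–14:30, 15:00–15:30.
Gita ∩ Eitan ∩ Dana: 08:30–09:30, 10:30–11:00, 13:30–14:30, 15:00–15:30.
Restricted to 08:30–14:30: 08:30–09:30, 10:30–11:00, 13:30–14:30.
Windows ≥ 90 min: (none).
That's 0 windows.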